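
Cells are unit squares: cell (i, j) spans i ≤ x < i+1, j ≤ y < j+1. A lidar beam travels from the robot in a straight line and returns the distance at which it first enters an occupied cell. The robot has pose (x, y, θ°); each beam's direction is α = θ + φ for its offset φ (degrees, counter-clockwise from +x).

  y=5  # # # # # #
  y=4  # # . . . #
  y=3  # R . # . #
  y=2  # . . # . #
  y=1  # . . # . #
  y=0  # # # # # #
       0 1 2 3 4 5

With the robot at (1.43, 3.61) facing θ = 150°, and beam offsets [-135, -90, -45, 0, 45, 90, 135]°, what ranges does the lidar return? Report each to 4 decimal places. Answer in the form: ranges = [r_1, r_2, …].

beam 1: φ=-135°, α=15°
  d=(0.9659,0.2588)  start (1,3)  tX=0.5901 tY=1.5068  stride 1/|dx|=1.0353 1/|dy|=3.8637
    cross x-line → (2,3), t=0.5901
    cross y-line → (2,4), t=1.5068
    cross x-line → (3,4), t=1.6254
    cross x-line → (4,4), t=2.6607
    cross x-line → (5,4), t=3.6959 (wall)
  → r_1 = 3.6959
beam 2: φ=-90°, α=60°
  d=(0.5000,0.8660)  start (1,3)  tX=1.1400 tY=0.4503  stride 1/|dx|=2.0000 1/|dy|=1.1547
    cross y-line → (1,4), t=0.4503 (wall)
  → r_2 = 0.4503
beam 3: φ=-45°, α=105°
  d=(-0.2588,0.9659)  start (1,3)  tX=1.6614 tY=0.4038  stride 1/|dx|=3.8637 1/|dy|=1.0353
    cross y-line → (1,4), t=0.4038 (wall)
  → r_3 = 0.4038
beam 4: φ=0°, α=150°
  d=(-0.8660,0.5000)  start (1,3)  tX=0.4965 tY=0.7800  stride 1/|dx|=1.1547 1/|dy|=2.0000
    cross x-line → (0,3), t=0.4965 (wall)
  → r_4 = 0.4965
beam 5: φ=45°, α=195°
  d=(-0.9659,-0.2588)  start (1,3)  tX=0.4452 tY=2.3569  stride 1/|dx|=1.0353 1/|dy|=3.8637
    cross x-line → (0,3), t=0.4452 (wall)
  → r_5 = 0.4452
beam 6: φ=90°, α=240°
  d=(-0.5000,-0.8660)  start (1,3)  tX=0.8600 tY=0.7044  stride 1/|dx|=2.0000 1/|dy|=1.1547
    cross y-line → (1,2), t=0.7044
    cross x-line → (0,2), t=0.8600 (wall)
  → r_6 = 0.8600
beam 7: φ=135°, α=285°
  d=(0.2588,-0.9659)  start (1,3)  tX=2.2023 tY=0.6315  stride 1/|dx|=3.8637 1/|dy|=1.0353
    cross y-line → (1,2), t=0.6315
    cross y-line → (1,1), t=1.6668
    cross x-line → (2,1), t=2.2023
    cross y-line → (2,0), t=2.7021 (wall)
  → r_7 = 2.7021

ranges = [3.6959, 0.4503, 0.4038, 0.4965, 0.4452, 0.8600, 2.7021]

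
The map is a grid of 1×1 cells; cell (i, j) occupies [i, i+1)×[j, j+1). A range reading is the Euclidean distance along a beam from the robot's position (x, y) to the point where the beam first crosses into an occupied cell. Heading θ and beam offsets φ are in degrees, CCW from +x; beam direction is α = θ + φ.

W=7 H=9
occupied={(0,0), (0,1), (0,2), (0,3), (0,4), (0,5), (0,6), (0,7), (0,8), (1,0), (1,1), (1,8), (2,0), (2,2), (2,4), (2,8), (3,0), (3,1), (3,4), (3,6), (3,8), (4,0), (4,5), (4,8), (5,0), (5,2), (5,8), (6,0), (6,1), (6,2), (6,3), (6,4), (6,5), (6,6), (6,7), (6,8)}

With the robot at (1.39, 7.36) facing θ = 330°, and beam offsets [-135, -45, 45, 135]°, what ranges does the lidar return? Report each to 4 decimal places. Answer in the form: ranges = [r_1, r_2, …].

beam 1: φ=-135°, α=195°
  direction (-0.9659, -0.2588); cell (1,7); t to first gridline: x 0.4038, y 1.3909 (then +1.0353 / +3.8637)
    (0,7) via x @ 0.4038  # hit
  → r_1 = 0.4038
beam 2: φ=-45°, α=285°
  direction (0.2588, -0.9659); cell (1,7); t to first gridline: x 2.3569, y 0.3727 (then +3.8637 / +1.0353)
    (1,6) via y @ 0.3727
    (1,5) via y @ 1.4080
    (2,5) via x @ 2.3569
    (2,4) via y @ 2.4433  # hit
  → r_2 = 2.4433
beam 3: φ=45°, α=15°
  direction (0.9659, 0.2588); cell (1,7); t to first gridline: x 0.6315, y 2.4728 (then +1.0353 / +3.8637)
    (2,7) via x @ 0.6315
    (3,7) via x @ 1.6668
    (3,8) via y @ 2.4728  # hit
  → r_3 = 2.4728
beam 4: φ=135°, α=105°
  direction (-0.2588, 0.9659); cell (1,7); t to first gridline: x 1.5068, y 0.6626 (then +3.8637 / +1.0353)
    (1,8) via y @ 0.6626  # hit
  → r_4 = 0.6626

ranges = [0.4038, 2.4433, 2.4728, 0.6626]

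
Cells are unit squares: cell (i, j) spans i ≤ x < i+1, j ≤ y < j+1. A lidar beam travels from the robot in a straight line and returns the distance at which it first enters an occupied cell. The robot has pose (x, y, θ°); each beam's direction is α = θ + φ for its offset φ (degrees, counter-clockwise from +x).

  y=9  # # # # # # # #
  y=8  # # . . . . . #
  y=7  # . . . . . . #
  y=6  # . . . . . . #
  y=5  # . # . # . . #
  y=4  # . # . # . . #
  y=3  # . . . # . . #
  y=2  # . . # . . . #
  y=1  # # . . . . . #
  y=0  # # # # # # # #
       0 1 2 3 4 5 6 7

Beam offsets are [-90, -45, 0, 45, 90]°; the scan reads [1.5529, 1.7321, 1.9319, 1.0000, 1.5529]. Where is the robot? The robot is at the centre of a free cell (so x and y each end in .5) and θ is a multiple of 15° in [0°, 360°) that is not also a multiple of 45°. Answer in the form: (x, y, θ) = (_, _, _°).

Candidates: 40 free-cell centres × 16 headings = 640 poses. Raycast each; keep the one whose scan matches to 4 dp.
  (1.5, 5.5, 255°): beam 1 = 0.5176 ≠ 1.5529 ✗
  (1.5, 7.5, 300°): beam 1 = 0.5774 ≠ 1.5529 ✗
  (2.5, 2.5, 105°): beam 1 = 0.5176 ≠ 1.5529 ✗
  (3.5, 3.5, 345°): beam 1 = 0.5176 ≠ 1.5529 ✗
  (3.5, 8.5, 150°): beam 1 = 0.5774 ≠ 1.5529 ✗
  …
  (2.5, 3.5, 255°): r_1=1.5529, r_2=1.7321, r_3=1.9319, r_4=1.0000, r_5=1.5529 — all match ✓
Only this pose fits every beam.

(x, y, θ) = (2.5, 3.5, 255°)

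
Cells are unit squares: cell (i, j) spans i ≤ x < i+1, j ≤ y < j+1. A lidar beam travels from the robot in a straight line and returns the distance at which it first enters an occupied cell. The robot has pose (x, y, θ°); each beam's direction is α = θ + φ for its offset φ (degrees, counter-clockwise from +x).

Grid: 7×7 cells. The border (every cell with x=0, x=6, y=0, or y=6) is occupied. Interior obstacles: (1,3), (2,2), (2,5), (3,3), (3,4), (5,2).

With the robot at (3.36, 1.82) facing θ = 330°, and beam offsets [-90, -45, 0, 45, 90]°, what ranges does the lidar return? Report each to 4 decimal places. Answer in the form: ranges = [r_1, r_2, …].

ranges = [0.9469, 0.8489, 1.6400, 1.6979, 4.8266]

beam 1: φ=-90°, α=240°
  dir = (cos 240°, sin 240°) = (-0.5000, -0.8660); from cell (3,1)
  next x-line at t=0.7200, next y-line at t=0.9469; Δt_x=2.0000, Δt_y=1.1547
    x: enter (2,1) at t=0.7200
    y: enter (2,0) at t=0.9469 ← occupied
  → r_1 = 0.9469
beam 2: φ=-45°, α=285°
  dir = (cos 285°, sin 285°) = (0.2588, -0.9659); from cell (3,1)
  next x-line at t=2.4728, next y-line at t=0.8489; Δt_x=3.8637, Δt_y=1.0353
    y: enter (3,0) at t=0.8489 ← occupied
  → r_2 = 0.8489
beam 3: φ=0°, α=330°
  dir = (cos 330°, sin 330°) = (0.8660, -0.5000); from cell (3,1)
  next x-line at t=0.7390, next y-line at t=1.6400; Δt_x=1.1547, Δt_y=2.0000
    x: enter (4,1) at t=0.7390
    y: enter (4,0) at t=1.6400 ← occupied
  → r_3 = 1.6400
beam 4: φ=45°, α=15°
  dir = (cos 15°, sin 15°) = (0.9659, 0.2588); from cell (3,1)
  next x-line at t=0.6626, next y-line at t=0.6955; Δt_x=1.0353, Δt_y=3.8637
    x: enter (4,1) at t=0.6626
    y: enter (4,2) at t=0.6955
    x: enter (5,2) at t=1.6979 ← occupied
  → r_4 = 1.6979
beam 5: φ=90°, α=60°
  dir = (cos 60°, sin 60°) = (0.5000, 0.8660); from cell (3,1)
  next x-line at t=1.2800, next y-line at t=0.2078; Δt_x=2.0000, Δt_y=1.1547
    y: enter (3,2) at t=0.2078
    x: enter (4,2) at t=1.2800
    y: enter (4,3) at t=1.3625
    y: enter (4,4) at t=2.5172
    x: enter (5,4) at t=3.2800
    y: enter (5,5) at t=3.6719
    y: enter (5,6) at t=4.8266 ← occupied
  → r_5 = 4.8266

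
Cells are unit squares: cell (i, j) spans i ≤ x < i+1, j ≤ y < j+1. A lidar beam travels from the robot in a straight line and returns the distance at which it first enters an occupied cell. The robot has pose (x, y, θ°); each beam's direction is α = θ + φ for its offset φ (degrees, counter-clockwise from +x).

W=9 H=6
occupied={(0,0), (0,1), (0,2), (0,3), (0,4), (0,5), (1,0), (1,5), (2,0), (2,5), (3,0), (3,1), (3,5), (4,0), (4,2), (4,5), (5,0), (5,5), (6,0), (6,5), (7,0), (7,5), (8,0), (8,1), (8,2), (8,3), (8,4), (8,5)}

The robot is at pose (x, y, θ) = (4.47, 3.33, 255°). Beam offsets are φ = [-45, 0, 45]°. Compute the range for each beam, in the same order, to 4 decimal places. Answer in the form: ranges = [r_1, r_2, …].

ranges = [4.0068, 0.3416, 0.3811]

beam 1: φ=-45°, α=210°
  dir = (cos 210°, sin 210°) = (-0.8660, -0.5000); from cell (4,3)
  next x-line at t=0.5427, next y-line at t=0.6600; Δt_x=1.1547, Δt_y=2.0000
    x: enter (3,3) at t=0.5427
    y: enter (3,2) at t=0.6600
    x: enter (2,2) at t=1.6974
    y: enter (2,1) at t=2.6600
    x: enter (1,1) at t=2.8521
    x: enter (0,1) at t=4.0068 ← occupied
  → r_1 = 4.0068
beam 2: φ=0°, α=255°
  dir = (cos 255°, sin 255°) = (-0.2588, -0.9659); from cell (4,3)
  next x-line at t=1.8159, next y-line at t=0.3416; Δt_x=3.8637, Δt_y=1.0353
    y: enter (4,2) at t=0.3416 ← occupied
  → r_2 = 0.3416
beam 3: φ=45°, α=300°
  dir = (cos 300°, sin 300°) = (0.5000, -0.8660); from cell (4,3)
  next x-line at t=1.0600, next y-line at t=0.3811; Δt_x=2.0000, Δt_y=1.1547
    y: enter (4,2) at t=0.3811 ← occupied
  → r_3 = 0.3811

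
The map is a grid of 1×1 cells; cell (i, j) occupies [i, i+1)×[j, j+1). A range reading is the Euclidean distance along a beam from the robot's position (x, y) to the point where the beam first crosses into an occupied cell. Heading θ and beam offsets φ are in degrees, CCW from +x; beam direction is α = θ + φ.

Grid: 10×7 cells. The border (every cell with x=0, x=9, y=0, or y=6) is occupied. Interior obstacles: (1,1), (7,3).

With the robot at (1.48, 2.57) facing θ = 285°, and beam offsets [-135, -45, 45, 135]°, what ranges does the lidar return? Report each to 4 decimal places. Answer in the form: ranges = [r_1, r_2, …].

ranges = [0.5543, 0.6582, 3.1400, 3.9606]

beam 1: φ=-135°, α=150°
  direction (-0.8660, 0.5000); cell (1,2); t to first gridline: x 0.5543, y 0.8600 (then +1.1547 / +2.0000)
    (0,2) via x @ 0.5543  # hit
  → r_1 = 0.5543
beam 2: φ=-45°, α=240°
  direction (-0.5000, -0.8660); cell (1,2); t to first gridline: x 0.9600, y 0.6582 (then +2.0000 / +1.1547)
    (1,1) via y @ 0.6582  # hit
  → r_2 = 0.6582
beam 3: φ=45°, α=330°
  direction (0.8660, -0.5000); cell (1,2); t to first gridline: x 0.6004, y 1.1400 (then +1.1547 / +2.0000)
    (2,2) via x @ 0.6004
    (2,1) via y @ 1.1400
    (3,1) via x @ 1.7551
    (4,1) via x @ 2.9098
    (4,0) via y @ 3.1400  # hit
  → r_3 = 3.1400
beam 4: φ=135°, α=60°
  direction (0.5000, 0.8660); cell (1,2); t to first gridline: x 1.0400, y 0.4965 (then +2.0000 / +1.1547)
    (1,3) via y @ 0.4965
    (2,3) via x @ 1.0400
    (2,4) via y @ 1.6512
    (2,5) via y @ 2.8059
    (3,5) via x @ 3.0400
    (3,6) via y @ 3.9606  # hit
  → r_4 = 3.9606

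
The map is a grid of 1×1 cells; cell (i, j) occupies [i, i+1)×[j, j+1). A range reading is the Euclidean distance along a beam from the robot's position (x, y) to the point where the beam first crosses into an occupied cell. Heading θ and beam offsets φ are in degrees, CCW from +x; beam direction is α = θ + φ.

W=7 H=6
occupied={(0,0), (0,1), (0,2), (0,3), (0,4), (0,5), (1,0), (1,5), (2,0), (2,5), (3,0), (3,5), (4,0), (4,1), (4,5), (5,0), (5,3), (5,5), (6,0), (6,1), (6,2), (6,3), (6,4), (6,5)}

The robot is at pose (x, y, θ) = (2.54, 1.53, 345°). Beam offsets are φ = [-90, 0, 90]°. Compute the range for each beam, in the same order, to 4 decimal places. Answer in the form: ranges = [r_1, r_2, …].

beam 1: φ=-90°, α=255°
  cosα=-0.2588 sinα=-0.9659 | (2,1) | tMaxX 2.0864 tMaxY 0.5487 | tΔX 3.8637 tΔY 1.0353
    t=0.5487 [y] (2,0) — stop
  → r_1 = 0.5487
beam 2: φ=0°, α=345°
  cosα=0.9659 sinα=-0.2588 | (2,1) | tMaxX 0.4762 tMaxY 2.0478 | tΔX 1.0353 tΔY 3.8637
    t=0.4762 [x] (3,1)
    t=1.5115 [x] (4,1) — stop
  → r_2 = 1.5115
beam 3: φ=90°, α=75°
  cosα=0.2588 sinα=0.9659 | (2,1) | tMaxX 1.7773 tMaxY 0.4866 | tΔX 3.8637 tΔY 1.0353
    t=0.4866 [y] (2,2)
    t=1.5219 [y] (2,3)
    t=1.7773 [x] (3,3)
    t=2.5571 [y] (3,4)
    t=3.5924 [y] (3,5) — stop
  → r_3 = 3.5924

ranges = [0.5487, 1.5115, 3.5924]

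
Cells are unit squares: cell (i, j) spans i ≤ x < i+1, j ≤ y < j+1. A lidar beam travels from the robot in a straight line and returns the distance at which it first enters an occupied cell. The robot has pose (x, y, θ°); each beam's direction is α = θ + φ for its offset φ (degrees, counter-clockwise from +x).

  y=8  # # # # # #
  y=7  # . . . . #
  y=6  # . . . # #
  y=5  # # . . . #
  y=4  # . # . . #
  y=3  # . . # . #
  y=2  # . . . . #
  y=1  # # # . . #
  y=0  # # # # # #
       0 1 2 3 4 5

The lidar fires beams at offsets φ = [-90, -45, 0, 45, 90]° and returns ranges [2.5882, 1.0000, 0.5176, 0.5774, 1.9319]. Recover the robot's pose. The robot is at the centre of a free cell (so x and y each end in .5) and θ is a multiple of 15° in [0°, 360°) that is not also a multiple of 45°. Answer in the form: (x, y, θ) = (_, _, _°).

The pose lattice has 22·16 = 352 candidates. Test each by forward raycasting.
  (3.5, 5.5, 30°): beam 1 = 3.0000 ≠ 2.5882 ✗
  (3.5, 5.5, 210°): beam 1 = 2.8868 ≠ 2.5882 ✗
  (2.5, 3.5, 120°): beam 1 = 0.5774 ≠ 2.5882 ✗
  (3.5, 5.5, 150°): beam 1 = 1.0000 ≠ 2.5882 ✗
  (2.5, 5.5, 15°): beam 1 = 0.5176 ≠ 2.5882 ✗
  …
  (4.5, 3.5, 345°): r_1=2.5882, r_2=1.0000, r_3=0.5176, r_4=0.5774, r_5=1.9319 — all match ✓
Unique over the lattice → pose = (4.5, 3.5, 345°).

(x, y, θ) = (4.5, 3.5, 345°)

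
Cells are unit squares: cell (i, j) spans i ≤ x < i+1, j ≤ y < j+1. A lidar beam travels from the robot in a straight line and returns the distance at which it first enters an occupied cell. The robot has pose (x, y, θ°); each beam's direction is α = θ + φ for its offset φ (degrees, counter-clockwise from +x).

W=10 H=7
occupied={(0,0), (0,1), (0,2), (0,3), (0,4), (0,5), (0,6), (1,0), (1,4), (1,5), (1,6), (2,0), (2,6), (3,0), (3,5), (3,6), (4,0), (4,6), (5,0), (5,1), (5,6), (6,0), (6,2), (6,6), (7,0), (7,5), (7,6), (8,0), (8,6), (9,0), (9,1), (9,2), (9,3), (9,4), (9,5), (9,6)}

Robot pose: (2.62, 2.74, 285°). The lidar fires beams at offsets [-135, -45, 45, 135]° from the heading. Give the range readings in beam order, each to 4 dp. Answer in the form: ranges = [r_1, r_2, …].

ranges = [1.8706, 2.0092, 2.7482, 2.6096]

beam 1: φ=-135°, α=150°
  dir = (cos 150°, sin 150°) = (-0.8660, 0.5000); from cell (2,2)
  next x-line at t=0.7159, next y-line at t=0.5200; Δt_x=1.1547, Δt_y=2.0000
    y: enter (2,3) at t=0.5200
    x: enter (1,3) at t=0.7159
    x: enter (0,3) at t=1.8706 ← occupied
  → r_1 = 1.8706
beam 2: φ=-45°, α=240°
  dir = (cos 240°, sin 240°) = (-0.5000, -0.8660); from cell (2,2)
  next x-line at t=1.2400, next y-line at t=0.8545; Δt_x=2.0000, Δt_y=1.1547
    y: enter (2,1) at t=0.8545
    x: enter (1,1) at t=1.2400
    y: enter (1,0) at t=2.0092 ← occupied
  → r_2 = 2.0092
beam 3: φ=45°, α=330°
  dir = (cos 330°, sin 330°) = (0.8660, -0.5000); from cell (2,2)
  next x-line at t=0.4388, next y-line at t=1.4800; Δt_x=1.1547, Δt_y=2.0000
    x: enter (3,2) at t=0.4388
    y: enter (3,1) at t=1.4800
    x: enter (4,1) at t=1.5935
    x: enter (5,1) at t=2.7482 ← occupied
  → r_3 = 2.7482
beam 4: φ=135°, α=60°
  dir = (cos 60°, sin 60°) = (0.5000, 0.8660); from cell (2,2)
  next x-line at t=0.7600, next y-line at t=0.3002; Δt_x=2.0000, Δt_y=1.1547
    y: enter (2,3) at t=0.3002
    x: enter (3,3) at t=0.7600
    y: enter (3,4) at t=1.4549
    y: enter (3,5) at t=2.6096 ← occupied
  → r_4 = 2.6096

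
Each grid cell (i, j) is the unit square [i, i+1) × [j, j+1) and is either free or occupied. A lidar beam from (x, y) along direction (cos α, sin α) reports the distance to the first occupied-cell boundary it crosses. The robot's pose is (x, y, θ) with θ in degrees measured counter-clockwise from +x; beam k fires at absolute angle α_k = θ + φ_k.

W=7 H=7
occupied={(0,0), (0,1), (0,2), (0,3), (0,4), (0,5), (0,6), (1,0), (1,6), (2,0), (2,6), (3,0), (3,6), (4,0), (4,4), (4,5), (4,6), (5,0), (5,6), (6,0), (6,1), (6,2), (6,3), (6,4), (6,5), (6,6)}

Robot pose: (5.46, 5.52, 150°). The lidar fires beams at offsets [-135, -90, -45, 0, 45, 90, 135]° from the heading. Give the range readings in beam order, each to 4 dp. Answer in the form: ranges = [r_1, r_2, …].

beam 1: φ=-135°, α=15°
  cosα=0.9659 sinα=0.2588 | (5,5) | tMaxX 0.5590 tMaxY 1.8546 | tΔX 1.0353 tΔY 3.8637
    t=0.5590 [x] (6,5) — stop
  → r_1 = 0.5590
beam 2: φ=-90°, α=60°
  cosα=0.5000 sinα=0.8660 | (5,5) | tMaxX 1.0800 tMaxY 0.5543 | tΔX 2.0000 tΔY 1.1547
    t=0.5543 [y] (5,6) — stop
  → r_2 = 0.5543
beam 3: φ=-45°, α=105°
  cosα=-0.2588 sinα=0.9659 | (5,5) | tMaxX 1.7773 tMaxY 0.4969 | tΔX 3.8637 tΔY 1.0353
    t=0.4969 [y] (5,6) — stop
  → r_3 = 0.4969
beam 4: φ=0°, α=150°
  cosα=-0.8660 sinα=0.5000 | (5,5) | tMaxX 0.5312 tMaxY 0.9600 | tΔX 1.1547 tΔY 2.0000
    t=0.5312 [x] (4,5) — stop
  → r_4 = 0.5312
beam 5: φ=45°, α=195°
  cosα=-0.9659 sinα=-0.2588 | (5,5) | tMaxX 0.4762 tMaxY 2.0091 | tΔX 1.0353 tΔY 3.8637
    t=0.4762 [x] (4,5) — stop
  → r_5 = 0.4762
beam 6: φ=90°, α=240°
  cosα=-0.5000 sinα=-0.8660 | (5,5) | tMaxX 0.9200 tMaxY 0.6004 | tΔX 2.0000 tΔY 1.1547
    t=0.6004 [y] (5,4)
    t=0.9200 [x] (4,4) — stop
  → r_6 = 0.9200
beam 7: φ=135°, α=285°
  cosα=0.2588 sinα=-0.9659 | (5,5) | tMaxX 2.0864 tMaxY 0.5383 | tΔX 3.8637 tΔY 1.0353
    t=0.5383 [y] (5,4)
    t=1.5736 [y] (5,3)
    t=2.0864 [x] (6,3) — stop
  → r_7 = 2.0864

ranges = [0.5590, 0.5543, 0.4969, 0.5312, 0.4762, 0.9200, 2.0864]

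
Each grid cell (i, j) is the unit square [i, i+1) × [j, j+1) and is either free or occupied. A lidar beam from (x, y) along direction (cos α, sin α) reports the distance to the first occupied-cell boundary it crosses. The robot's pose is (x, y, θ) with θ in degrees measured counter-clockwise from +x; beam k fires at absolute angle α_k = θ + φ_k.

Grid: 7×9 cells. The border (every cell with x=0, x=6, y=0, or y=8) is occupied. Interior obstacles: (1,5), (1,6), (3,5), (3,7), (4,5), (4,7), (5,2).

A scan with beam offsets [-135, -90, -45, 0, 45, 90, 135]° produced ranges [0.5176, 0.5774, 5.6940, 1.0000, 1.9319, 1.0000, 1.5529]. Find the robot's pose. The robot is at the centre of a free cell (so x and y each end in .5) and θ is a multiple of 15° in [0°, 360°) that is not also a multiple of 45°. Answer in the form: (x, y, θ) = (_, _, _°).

The pose lattice has 28·16 = 448 candidates. Test each by forward raycasting.
  (2.5, 3.5, 285°): beam 1 = 1.7321 ≠ 0.5176 ✗
  (4.5, 1.5, 15°): beam 1 = 0.5774 ≠ 0.5176 ✗
  (5.5, 1.5, 15°): beam 1 = 0.5774 ≠ 0.5176 ✗
  (5.5, 5.5, 15°): beam 1 = 5.1962 ≠ 0.5176 ✗
  (1.5, 2.5, 120°): beam 1 = 4.6587 ≠ 0.5176 ✗
  …
  (2.5, 6.5, 300°): r_1=0.5176, r_2=0.5774, r_3=5.6940, r_4=1.0000, r_5=1.9319, r_6=1.0000, r_7=1.5529 — all match ✓
No second candidate reproduces the full scan.

(x, y, θ) = (2.5, 6.5, 300°)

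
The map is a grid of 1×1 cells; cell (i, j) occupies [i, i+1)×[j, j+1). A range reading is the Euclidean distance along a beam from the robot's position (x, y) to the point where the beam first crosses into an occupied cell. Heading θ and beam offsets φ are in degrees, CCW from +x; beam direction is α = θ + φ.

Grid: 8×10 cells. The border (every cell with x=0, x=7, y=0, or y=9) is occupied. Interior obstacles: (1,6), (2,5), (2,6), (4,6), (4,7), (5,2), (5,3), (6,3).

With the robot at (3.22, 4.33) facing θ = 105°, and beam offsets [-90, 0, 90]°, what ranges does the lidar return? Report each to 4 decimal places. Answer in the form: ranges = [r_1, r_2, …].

beam 1: φ=-90°, α=15°
  cosα=0.9659 sinα=0.2588 | (3,4) | tMaxX 0.8075 tMaxY 2.5887 | tΔX 1.0353 tΔY 3.8637
    t=0.8075 [x] (4,4)
    t=1.8428 [x] (5,4)
    t=2.5887 [y] (5,5)
    t=2.8781 [x] (6,5)
    t=3.9133 [x] (7,5) — stop
  → r_1 = 3.9133
beam 2: φ=0°, α=105°
  cosα=-0.2588 sinα=0.9659 | (3,4) | tMaxX 0.8500 tMaxY 0.6936 | tΔX 3.8637 tΔY 1.0353
    t=0.6936 [y] (3,5)
    t=0.8500 [x] (2,5) — stop
  → r_2 = 0.8500
beam 3: φ=90°, α=195°
  cosα=-0.9659 sinα=-0.2588 | (3,4) | tMaxX 0.2278 tMaxY 1.2750 | tΔX 1.0353 tΔY 3.8637
    t=0.2278 [x] (2,4)
    t=1.2630 [x] (1,4)
    t=1.2750 [y] (1,3)
    t=2.2983 [x] (0,3) — stop
  → r_3 = 2.2983

ranges = [3.9133, 0.8500, 2.2983]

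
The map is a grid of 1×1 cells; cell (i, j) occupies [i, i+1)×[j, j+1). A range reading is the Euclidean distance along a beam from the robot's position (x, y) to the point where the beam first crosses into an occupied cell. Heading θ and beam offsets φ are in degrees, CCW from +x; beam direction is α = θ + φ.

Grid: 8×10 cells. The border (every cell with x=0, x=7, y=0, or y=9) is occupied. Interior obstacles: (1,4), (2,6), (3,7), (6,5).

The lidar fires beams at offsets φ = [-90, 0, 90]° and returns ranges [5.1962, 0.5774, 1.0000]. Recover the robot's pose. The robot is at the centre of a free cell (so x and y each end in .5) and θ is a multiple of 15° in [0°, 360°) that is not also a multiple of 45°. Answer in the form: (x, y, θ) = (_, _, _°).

Enumerate (i+0.5, j+0.5, θ) over the 44 free cells and 16 admissible headings. For each, cast all 3 beams and compare to the given ranges.
  (5.5, 3.5, 330°): beam 1 = 2.8868 ≠ 5.1962 ✗
  (6.5, 8.5, 120°): beam 1 = 0.5774 ≠ 5.1962 ✗
  (3.5, 6.5, 150°): beam 1 = 0.5774 ≠ 5.1962 ✗
  …
  (2.5, 5.5, 120°): r_1=5.1962, r_2=0.5774, r_3=1.0000 — all match ✓
Only this pose fits every beam.

(x, y, θ) = (2.5, 5.5, 120°)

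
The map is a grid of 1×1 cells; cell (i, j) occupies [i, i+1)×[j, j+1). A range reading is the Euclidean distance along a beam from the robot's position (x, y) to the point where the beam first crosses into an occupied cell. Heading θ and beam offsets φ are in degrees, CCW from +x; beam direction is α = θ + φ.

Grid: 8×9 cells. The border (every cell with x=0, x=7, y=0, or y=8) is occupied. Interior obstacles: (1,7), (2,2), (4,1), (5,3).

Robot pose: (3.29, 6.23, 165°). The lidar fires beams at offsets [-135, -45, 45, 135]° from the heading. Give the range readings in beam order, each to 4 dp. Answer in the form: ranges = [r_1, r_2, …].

ranges = [3.5400, 2.0438, 2.6443, 3.4200]

beam 1: φ=-135°, α=30°
  dir = (cos 30°, sin 30°) = (0.8660, 0.5000); from cell (3,6)
  next x-line at t=0.8198, next y-line at t=1.5400; Δt_x=1.1547, Δt_y=2.0000
    x: enter (4,6) at t=0.8198
    y: enter (4,7) at t=1.5400
    x: enter (5,7) at t=1.9745
    x: enter (6,7) at t=3.1292
    y: enter (6,8) at t=3.5400 ← occupied
  → r_1 = 3.5400
beam 2: φ=-45°, α=120°
  dir = (cos 120°, sin 120°) = (-0.5000, 0.8660); from cell (3,6)
  next x-line at t=0.5800, next y-line at t=0.8891; Δt_x=2.0000, Δt_y=1.1547
    x: enter (2,6) at t=0.5800
    y: enter (2,7) at t=0.8891
    y: enter (2,8) at t=2.0438 ← occupied
  → r_2 = 2.0438
beam 3: φ=45°, α=210°
  dir = (cos 210°, sin 210°) = (-0.8660, -0.5000); from cell (3,6)
  next x-line at t=0.3349, next y-line at t=0.4600; Δt_x=1.1547, Δt_y=2.0000
    x: enter (2,6) at t=0.3349
    y: enter (2,5) at t=0.4600
    x: enter (1,5) at t=1.4896
    y: enter (1,4) at t=2.4600
    x: enter (0,4) at t=2.6443 ← occupied
  → r_3 = 2.6443
beam 4: φ=135°, α=300°
  dir = (cos 300°, sin 300°) = (0.5000, -0.8660); from cell (3,6)
  next x-line at t=1.4200, next y-line at t=0.2656; Δt_x=2.0000, Δt_y=1.1547
    y: enter (3,5) at t=0.2656
    x: enter (4,5) at t=1.4200
    y: enter (4,4) at t=1.4203
    y: enter (4,3) at t=2.5750
    x: enter (5,3) at t=3.4200 ← occupied
  → r_4 = 3.4200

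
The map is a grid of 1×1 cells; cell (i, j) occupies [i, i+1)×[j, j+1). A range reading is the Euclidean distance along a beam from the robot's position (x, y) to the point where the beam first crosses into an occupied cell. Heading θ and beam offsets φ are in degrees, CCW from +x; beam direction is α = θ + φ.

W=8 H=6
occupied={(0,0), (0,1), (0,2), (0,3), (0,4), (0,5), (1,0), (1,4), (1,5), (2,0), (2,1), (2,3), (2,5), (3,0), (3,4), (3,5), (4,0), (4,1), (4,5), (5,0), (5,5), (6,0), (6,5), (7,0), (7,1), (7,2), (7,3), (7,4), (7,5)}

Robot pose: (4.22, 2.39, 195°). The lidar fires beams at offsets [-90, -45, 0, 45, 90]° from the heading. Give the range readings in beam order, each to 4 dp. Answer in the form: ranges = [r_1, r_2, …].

beam 1: φ=-90°, α=105°
  dir = (cos 105°, sin 105°) = (-0.2588, 0.9659); from cell (4,2)
  next x-line at t=0.8500, next y-line at t=0.6315; Δt_x=3.8637, Δt_y=1.0353
    y: enter (4,3) at t=0.6315
    x: enter (3,3) at t=0.8500
    y: enter (3,4) at t=1.6668 ← occupied
  → r_1 = 1.6668
beam 2: φ=-45°, α=150°
  dir = (cos 150°, sin 150°) = (-0.8660, 0.5000); from cell (4,2)
  next x-line at t=0.2540, next y-line at t=1.2200; Δt_x=1.1547, Δt_y=2.0000
    x: enter (3,2) at t=0.2540
    y: enter (3,3) at t=1.2200
    x: enter (2,3) at t=1.4087 ← occupied
  → r_2 = 1.4087
beam 3: φ=0°, α=195°
  dir = (cos 195°, sin 195°) = (-0.9659, -0.2588); from cell (4,2)
  next x-line at t=0.2278, next y-line at t=1.5068; Δt_x=1.0353, Δt_y=3.8637
    x: enter (3,2) at t=0.2278
    x: enter (2,2) at t=1.2630
    y: enter (2,1) at t=1.5068 ← occupied
  → r_3 = 1.5068
beam 4: φ=45°, α=240°
  dir = (cos 240°, sin 240°) = (-0.5000, -0.8660); from cell (4,2)
  next x-line at t=0.4400, next y-line at t=0.4503; Δt_x=2.0000, Δt_y=1.1547
    x: enter (3,2) at t=0.4400
    y: enter (3,1) at t=0.4503
    y: enter (3,0) at t=1.6050 ← occupied
  → r_4 = 1.6050
beam 5: φ=90°, α=285°
  dir = (cos 285°, sin 285°) = (0.2588, -0.9659); from cell (4,2)
  next x-line at t=3.0137, next y-line at t=0.4038; Δt_x=3.8637, Δt_y=1.0353
    y: enter (4,1) at t=0.4038 ← occupied
  → r_5 = 0.4038

ranges = [1.6668, 1.4087, 1.5068, 1.6050, 0.4038]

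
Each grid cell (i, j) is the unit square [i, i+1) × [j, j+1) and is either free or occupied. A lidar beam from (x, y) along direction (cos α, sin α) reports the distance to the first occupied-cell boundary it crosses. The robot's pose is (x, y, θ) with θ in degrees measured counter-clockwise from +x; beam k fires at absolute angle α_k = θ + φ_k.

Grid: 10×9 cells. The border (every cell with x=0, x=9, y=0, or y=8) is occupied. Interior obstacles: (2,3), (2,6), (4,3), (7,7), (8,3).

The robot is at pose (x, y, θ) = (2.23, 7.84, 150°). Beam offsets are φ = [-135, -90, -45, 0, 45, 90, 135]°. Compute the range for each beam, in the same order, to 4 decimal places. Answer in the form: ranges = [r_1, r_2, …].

ranges = [0.6182, 0.1848, 0.1656, 0.3200, 1.2734, 2.4600, 0.8696]

beam 1: φ=-135°, α=15°
  cosα=0.9659 sinα=0.2588 | (2,7) | tMaxX 0.7972 tMaxY 0.6182 | tΔX 1.0353 tΔY 3.8637
    t=0.6182 [y] (2,8) — stop
  → r_1 = 0.6182
beam 2: φ=-90°, α=60°
  cosα=0.5000 sinα=0.8660 | (2,7) | tMaxX 1.5400 tMaxY 0.1848 | tΔX 2.0000 tΔY 1.1547
    t=0.1848 [y] (2,8) — stop
  → r_2 = 0.1848
beam 3: φ=-45°, α=105°
  cosα=-0.2588 sinα=0.9659 | (2,7) | tMaxX 0.8887 tMaxY 0.1656 | tΔX 3.8637 tΔY 1.0353
    t=0.1656 [y] (2,8) — stop
  → r_3 = 0.1656
beam 4: φ=0°, α=150°
  cosα=-0.8660 sinα=0.5000 | (2,7) | tMaxX 0.2656 tMaxY 0.3200 | tΔX 1.1547 tΔY 2.0000
    t=0.2656 [x] (1,7)
    t=0.3200 [y] (1,8) — stop
  → r_4 = 0.3200
beam 5: φ=45°, α=195°
  cosα=-0.9659 sinα=-0.2588 | (2,7) | tMaxX 0.2381 tMaxY 3.2455 | tΔX 1.0353 tΔY 3.8637
    t=0.2381 [x] (1,7)
    t=1.2734 [x] (0,7) — stop
  → r_5 = 1.2734
beam 6: φ=90°, α=240°
  cosα=-0.5000 sinα=-0.8660 | (2,7) | tMaxX 0.4600 tMaxY 0.9699 | tΔX 2.0000 tΔY 1.1547
    t=0.4600 [x] (1,7)
    t=0.9699 [y] (1,6)
    t=2.1246 [y] (1,5)
    t=2.4600 [x] (0,5) — stop
  → r_6 = 2.4600
beam 7: φ=135°, α=285°
  cosα=0.2588 sinα=-0.9659 | (2,7) | tMaxX 2.9751 tMaxY 0.8696 | tΔX 3.8637 tΔY 1.0353
    t=0.8696 [y] (2,6) — stop
  → r_7 = 0.8696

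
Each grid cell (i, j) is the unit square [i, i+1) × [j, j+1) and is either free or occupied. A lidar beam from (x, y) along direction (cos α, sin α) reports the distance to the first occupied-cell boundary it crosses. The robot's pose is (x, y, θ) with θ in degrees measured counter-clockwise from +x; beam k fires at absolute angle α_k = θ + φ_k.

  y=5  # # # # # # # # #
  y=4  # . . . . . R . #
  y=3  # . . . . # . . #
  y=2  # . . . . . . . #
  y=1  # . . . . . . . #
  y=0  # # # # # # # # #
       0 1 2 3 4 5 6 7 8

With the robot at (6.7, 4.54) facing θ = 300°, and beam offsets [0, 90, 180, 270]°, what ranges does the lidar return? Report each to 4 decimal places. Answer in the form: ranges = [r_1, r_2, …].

ranges = [2.6000, 0.9200, 0.5312, 1.0800]

beam 1: φ=0°, α=300°
  d=(0.5000,-0.8660)  start (6,4)  tX=0.6000 tY=0.6235  stride 1/|dx|=2.0000 1/|dy|=1.1547
    cross x-line → (7,4), t=0.6000
    cross y-line → (7,3), t=0.6235
    cross y-line → (7,2), t=1.7782
    cross x-line → (8,2), t=2.6000 (wall)
  → r_1 = 2.6000
beam 2: φ=90°, α=30°
  d=(0.8660,0.5000)  start (6,4)  tX=0.3464 tY=0.9200  stride 1/|dx|=1.1547 1/|dy|=2.0000
    cross x-line → (7,4), t=0.3464
    cross y-line → (7,5), t=0.9200 (wall)
  → r_2 = 0.9200
beam 3: φ=180°, α=120°
  d=(-0.5000,0.8660)  start (6,4)  tX=1.4000 tY=0.5312  stride 1/|dx|=2.0000 1/|dy|=1.1547
    cross y-line → (6,5), t=0.5312 (wall)
  → r_3 = 0.5312
beam 4: φ=270°, α=210°
  d=(-0.8660,-0.5000)  start (6,4)  tX=0.8083 tY=1.0800  stride 1/|dx|=1.1547 1/|dy|=2.0000
    cross x-line → (5,4), t=0.8083
    cross y-line → (5,3), t=1.0800 (wall)
  → r_4 = 1.0800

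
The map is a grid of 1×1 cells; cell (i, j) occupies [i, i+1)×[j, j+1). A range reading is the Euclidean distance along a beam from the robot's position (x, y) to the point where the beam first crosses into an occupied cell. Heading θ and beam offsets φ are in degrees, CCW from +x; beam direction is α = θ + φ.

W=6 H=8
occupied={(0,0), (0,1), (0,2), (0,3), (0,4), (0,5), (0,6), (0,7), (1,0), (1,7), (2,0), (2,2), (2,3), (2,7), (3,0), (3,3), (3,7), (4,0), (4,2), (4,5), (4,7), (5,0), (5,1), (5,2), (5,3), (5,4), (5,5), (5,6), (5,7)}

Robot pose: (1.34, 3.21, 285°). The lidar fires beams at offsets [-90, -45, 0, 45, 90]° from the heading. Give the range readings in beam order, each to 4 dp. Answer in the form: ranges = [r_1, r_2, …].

beam 1: φ=-90°, α=195°
  cosα=-0.9659 sinα=-0.2588 | (1,3) | tMaxX 0.3520 tMaxY 0.8114 | tΔX 1.0353 tΔY 3.8637
    t=0.3520 [x] (0,3) — stop
  → r_1 = 0.3520
beam 2: φ=-45°, α=240°
  cosα=-0.5000 sinα=-0.8660 | (1,3) | tMaxX 0.6800 tMaxY 0.2425 | tΔX 2.0000 tΔY 1.1547
    t=0.2425 [y] (1,2)
    t=0.6800 [x] (0,2) — stop
  → r_2 = 0.6800
beam 3: φ=0°, α=285°
  cosα=0.2588 sinα=-0.9659 | (1,3) | tMaxX 2.5500 tMaxY 0.2174 | tΔX 3.8637 tΔY 1.0353
    t=0.2174 [y] (1,2)
    t=1.2527 [y] (1,1)
    t=2.2880 [y] (1,0) — stop
  → r_3 = 2.2880
beam 4: φ=45°, α=330°
  cosα=0.8660 sinα=-0.5000 | (1,3) | tMaxX 0.7621 tMaxY 0.4200 | tΔX 1.1547 tΔY 2.0000
    t=0.4200 [y] (1,2)
    t=0.7621 [x] (2,2) — stop
  → r_4 = 0.7621
beam 5: φ=90°, α=15°
  cosα=0.9659 sinα=0.2588 | (1,3) | tMaxX 0.6833 tMaxY 3.0523 | tΔX 1.0353 tΔY 3.8637
    t=0.6833 [x] (2,3) — stop
  → r_5 = 0.6833

ranges = [0.3520, 0.6800, 2.2880, 0.7621, 0.6833]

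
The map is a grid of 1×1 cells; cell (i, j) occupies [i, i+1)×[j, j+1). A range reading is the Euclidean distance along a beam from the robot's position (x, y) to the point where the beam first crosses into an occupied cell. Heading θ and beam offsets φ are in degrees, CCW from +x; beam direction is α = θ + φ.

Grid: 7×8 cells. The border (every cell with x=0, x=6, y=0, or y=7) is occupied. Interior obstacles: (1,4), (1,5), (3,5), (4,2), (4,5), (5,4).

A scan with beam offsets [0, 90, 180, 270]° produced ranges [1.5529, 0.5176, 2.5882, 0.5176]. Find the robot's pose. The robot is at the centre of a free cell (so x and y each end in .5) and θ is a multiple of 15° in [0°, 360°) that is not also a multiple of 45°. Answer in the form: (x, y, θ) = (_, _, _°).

(x, y, θ) = (4.5, 6.5, 15°)

Enumerate (i+0.5, j+0.5, θ) over the 24 free cells and 16 admissible headings. For each, cast all 4 beams and compare to the given ranges.
  (4.5, 6.5, 300°): beam 1 = 0.5774 ≠ 1.5529 ✗
  (2.5, 4.5, 330°): beam 1 = 4.0415 ≠ 1.5529 ✗
  (1.5, 2.5, 30°): beam 1 = 4.0415 ≠ 1.5529 ✗
  …
  (4.5, 6.5, 15°): r_1=1.5529, r_2=0.5176, r_3=2.5882, r_4=0.5176 — all match ✓
No second candidate reproduces the full scan.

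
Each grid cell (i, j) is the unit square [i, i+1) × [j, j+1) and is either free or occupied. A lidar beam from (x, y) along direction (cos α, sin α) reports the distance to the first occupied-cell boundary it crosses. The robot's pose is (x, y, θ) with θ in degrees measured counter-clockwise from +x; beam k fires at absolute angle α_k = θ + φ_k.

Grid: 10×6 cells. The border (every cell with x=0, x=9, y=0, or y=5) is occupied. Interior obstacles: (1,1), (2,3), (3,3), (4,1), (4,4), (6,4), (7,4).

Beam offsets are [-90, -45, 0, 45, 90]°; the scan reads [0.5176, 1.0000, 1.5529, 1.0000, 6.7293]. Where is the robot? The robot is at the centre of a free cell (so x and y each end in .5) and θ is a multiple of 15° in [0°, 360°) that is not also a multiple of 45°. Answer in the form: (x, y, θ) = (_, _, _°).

(x, y, θ) = (8.5, 3.5, 105°)

The pose lattice has 25·16 = 400 candidates. Test each by forward raycasting.
  (5.5, 1.5, 210°): beam 1 = 2.8868 ≠ 0.5176 ✗
  (3.5, 4.5, 255°): beam 1 = 1.9319 ≠ 0.5176 ✗
  (2.5, 4.5, 210°): beam 1 = 0.5774 ≠ 0.5176 ✗
  (5.5, 4.5, 15°): beam 1 = 3.6235 ≠ 0.5176 ✗
  …
  (8.5, 3.5, 105°): r_1=0.5176, r_2=1.0000, r_3=1.5529, r_4=1.0000, r_5=6.7293 — all match ✓
Only this pose fits every beam.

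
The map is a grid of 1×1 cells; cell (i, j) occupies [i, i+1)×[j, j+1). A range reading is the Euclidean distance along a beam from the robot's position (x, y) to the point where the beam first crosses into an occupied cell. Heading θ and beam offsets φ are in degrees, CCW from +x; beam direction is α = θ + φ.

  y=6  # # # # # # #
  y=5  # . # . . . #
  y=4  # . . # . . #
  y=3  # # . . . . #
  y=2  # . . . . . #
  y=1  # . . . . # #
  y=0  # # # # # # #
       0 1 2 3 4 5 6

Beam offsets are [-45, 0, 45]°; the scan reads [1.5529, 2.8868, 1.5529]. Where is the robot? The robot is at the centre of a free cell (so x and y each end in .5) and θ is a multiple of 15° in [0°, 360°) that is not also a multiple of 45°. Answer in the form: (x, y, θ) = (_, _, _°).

Candidates: 21 free-cell centres × 16 headings = 336 poses. Raycast each; keep the one whose scan matches to 4 dp.
  (5.5, 3.5, 255°): beam 1 = 5.0000 ≠ 1.5529 ✗
  (3.5, 3.5, 30°): beam 1 = 2.5882 ≠ 1.5529 ✗
  (2.5, 2.5, 210°): beam 2 = 1.7321 ≠ 2.8868 ✗
  (4.5, 1.5, 165°): beam 1 = 2.8868 ≠ 1.5529 ✗
  …
  (5.5, 4.5, 150°): r_1=1.5529, r_2=2.8868, r_3=1.5529 — all match ✓
Unique over the lattice → pose = (5.5, 4.5, 150°).

(x, y, θ) = (5.5, 4.5, 150°)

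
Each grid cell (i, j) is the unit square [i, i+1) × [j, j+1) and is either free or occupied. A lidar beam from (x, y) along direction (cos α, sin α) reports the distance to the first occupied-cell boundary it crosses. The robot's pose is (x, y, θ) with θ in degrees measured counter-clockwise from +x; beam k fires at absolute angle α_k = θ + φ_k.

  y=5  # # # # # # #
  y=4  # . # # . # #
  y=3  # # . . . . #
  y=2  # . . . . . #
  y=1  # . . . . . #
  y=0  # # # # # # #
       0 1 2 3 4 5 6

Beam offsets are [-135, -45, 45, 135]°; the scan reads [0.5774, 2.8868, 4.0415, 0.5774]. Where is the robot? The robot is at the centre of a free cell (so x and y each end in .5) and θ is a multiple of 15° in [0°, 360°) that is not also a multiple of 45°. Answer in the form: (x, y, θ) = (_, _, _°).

Enumerate (i+0.5, j+0.5, θ) over the 16 free cells and 16 admissible headings. For each, cast all 4 beams and compare to the given ranges.
  (2.5, 1.5, 105°): beam 1 = 1.0000 ≠ 0.5774 ✗
  (5.5, 2.5, 15°): beam 1 = 1.7321 ≠ 0.5774 ✗
  (1.5, 4.5, 30°): beam 1 = 0.5176 ≠ 0.5774 ✗
  (4.5, 1.5, 345°): beam 1 = 1.0000 ≠ 0.5774 ✗
  (2.5, 3.5, 105°): beam 1 = 4.0415 ≠ 0.5774 ✗
  …
  (2.5, 3.5, 285°): r_1=0.5774, r_2=2.8868, r_3=4.0415, r_4=0.5774 — all match ✓
Unique over the lattice → pose = (2.5, 3.5, 285°).

(x, y, θ) = (2.5, 3.5, 285°)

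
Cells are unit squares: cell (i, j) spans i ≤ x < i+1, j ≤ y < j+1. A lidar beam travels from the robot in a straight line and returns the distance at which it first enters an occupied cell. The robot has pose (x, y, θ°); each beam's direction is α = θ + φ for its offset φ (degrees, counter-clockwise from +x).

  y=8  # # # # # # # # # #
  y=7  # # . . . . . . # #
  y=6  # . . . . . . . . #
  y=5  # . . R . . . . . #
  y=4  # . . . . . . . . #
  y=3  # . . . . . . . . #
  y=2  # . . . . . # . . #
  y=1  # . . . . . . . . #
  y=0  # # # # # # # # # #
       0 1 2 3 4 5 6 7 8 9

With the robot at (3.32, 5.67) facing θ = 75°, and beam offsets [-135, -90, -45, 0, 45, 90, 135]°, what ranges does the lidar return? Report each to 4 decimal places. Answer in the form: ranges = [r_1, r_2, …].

beam 1: φ=-135°, α=300°
  cosα=0.5000 sinα=-0.8660 | (3,5) | tMaxX 1.3600 tMaxY 0.7736 | tΔX 2.0000 tΔY 1.1547
    t=0.7736 [y] (3,4)
    t=1.3600 [x] (4,4)
    t=1.9283 [y] (4,3)
    t=3.0831 [y] (4,2)
    t=3.3600 [x] (5,2)
    t=4.2378 [y] (5,1)
    t=5.3600 [x] (6,1)
    t=5.3925 [y] (6,0) — stop
  → r_1 = 5.3925
beam 2: φ=-90°, α=345°
  cosα=0.9659 sinα=-0.2588 | (3,5) | tMaxX 0.7040 tMaxY 2.5887 | tΔX 1.0353 tΔY 3.8637
    t=0.7040 [x] (4,5)
    t=1.7393 [x] (5,5)
    t=2.5887 [y] (5,4)
    t=2.7745 [x] (6,4)
    t=3.8098 [x] (7,4)
    t=4.8451 [x] (8,4)
    t=5.8804 [x] (9,4) — stop
  → r_2 = 5.8804
beam 3: φ=-45°, α=30°
  cosα=0.8660 sinα=0.5000 | (3,5) | tMaxX 0.7852 tMaxY 0.6600 | tΔX 1.1547 tΔY 2.0000
    t=0.6600 [y] (3,6)
    t=0.7852 [x] (4,6)
    t=1.9399 [x] (5,6)
    t=2.6600 [y] (5,7)
    t=3.0946 [x] (6,7)
    t=4.2493 [x] (7,7)
    t=4.6600 [y] (7,8) — stop
  → r_3 = 4.6600
beam 4: φ=0°, α=75°
  cosα=0.2588 sinα=0.9659 | (3,5) | tMaxX 2.6273 tMaxY 0.3416 | tΔX 3.8637 tΔY 1.0353
    t=0.3416 [y] (3,6)
    t=1.3769 [y] (3,7)
    t=2.4122 [y] (3,8) — stop
  → r_4 = 2.4122
beam 5: φ=45°, α=120°
  cosα=-0.5000 sinα=0.8660 | (3,5) | tMaxX 0.6400 tMaxY 0.3811 | tΔX 2.0000 tΔY 1.1547
    t=0.3811 [y] (3,6)
    t=0.6400 [x] (2,6)
    t=1.5358 [y] (2,7)
    t=2.6400 [x] (1,7) — stop
  → r_5 = 2.6400
beam 6: φ=90°, α=165°
  cosα=-0.9659 sinα=0.2588 | (3,5) | tMaxX 0.3313 tMaxY 1.2750 | tΔX 1.0353 tΔY 3.8637
    t=0.3313 [x] (2,5)
    t=1.2750 [y] (2,6)
    t=1.3666 [x] (1,6)
    t=2.4018 [x] (0,6) — stop
  → r_6 = 2.4018
beam 7: φ=135°, α=210°
  cosα=-0.8660 sinα=-0.5000 | (3,5) | tMaxX 0.3695 tMaxY 1.3400 | tΔX 1.1547 tΔY 2.0000
    t=0.3695 [x] (2,5)
    t=1.3400 [y] (2,4)
    t=1.5242 [x] (1,4)
    t=2.6789 [x] (0,4) — stop
  → r_7 = 2.6789

ranges = [5.3925, 5.8804, 4.6600, 2.4122, 2.6400, 2.4018, 2.6789]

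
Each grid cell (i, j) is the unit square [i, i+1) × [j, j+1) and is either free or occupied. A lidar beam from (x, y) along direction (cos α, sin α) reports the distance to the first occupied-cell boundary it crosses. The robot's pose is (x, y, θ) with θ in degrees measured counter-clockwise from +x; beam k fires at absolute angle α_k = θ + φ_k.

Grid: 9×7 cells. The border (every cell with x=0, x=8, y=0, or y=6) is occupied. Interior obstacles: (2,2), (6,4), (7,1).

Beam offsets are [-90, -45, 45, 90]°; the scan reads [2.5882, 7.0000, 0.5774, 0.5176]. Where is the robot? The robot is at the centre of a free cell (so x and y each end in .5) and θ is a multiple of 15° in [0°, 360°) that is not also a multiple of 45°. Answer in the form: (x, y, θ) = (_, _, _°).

(x, y, θ) = (1.5, 5.5, 15°)

The pose lattice has 32·16 = 512 candidates. Test each by forward raycasting.
  (4.5, 5.5, 300°): beam 1 = 4.0415 ≠ 2.5882 ✗
  (7.5, 3.5, 330°): beam 1 = 2.8868 ≠ 2.5882 ✗
  (6.5, 3.5, 255°): beam 1 = 5.6940 ≠ 2.5882 ✗
  (1.5, 3.5, 30°): beam 1 = 1.0000 ≠ 2.5882 ✗
  (2.5, 3.5, 75°): beam 1 = 5.6940 ≠ 2.5882 ✗
  …
  (1.5, 5.5, 15°): r_1=2.5882, r_2=7.0000, r_3=0.5774, r_4=0.5176 — all match ✓
No second candidate reproduces the full scan.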